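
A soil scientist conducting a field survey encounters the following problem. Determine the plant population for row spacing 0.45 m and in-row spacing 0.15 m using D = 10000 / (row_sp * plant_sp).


D = 10000 / (row_sp * plant_sp)
  = 10000 / (0.45 * 0.15)
  = 10000 / 0.0675
  = 148148.15 plants/ha


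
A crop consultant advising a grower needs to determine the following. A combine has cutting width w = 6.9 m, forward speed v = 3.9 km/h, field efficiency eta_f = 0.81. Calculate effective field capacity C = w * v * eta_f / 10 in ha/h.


C = w * v * eta_f / 10
  = 6.9 * 3.9 * 0.81 / 10
  = 21.80 / 10
  = 2.18 ha/h


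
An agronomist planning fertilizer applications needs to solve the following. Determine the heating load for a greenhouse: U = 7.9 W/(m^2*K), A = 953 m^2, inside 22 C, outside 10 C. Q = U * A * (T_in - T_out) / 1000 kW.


dT = 22 - (10) = 12 K
Q = U * A * dT
  = 7.9 * 953 * 12
  = 90344.40 W = 90.34 kW


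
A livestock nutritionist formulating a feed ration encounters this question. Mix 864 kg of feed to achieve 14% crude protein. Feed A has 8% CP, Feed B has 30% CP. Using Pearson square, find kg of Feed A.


parts_A = CP_b - target = 30 - 14 = 16
parts_B = target - CP_a = 14 - 8 = 6
total_parts = 16 + 6 = 22
Feed A = 864 * 16 / 22 = 628.36 kg
Feed B = 864 * 6 / 22 = 235.64 kg

628.36 kg


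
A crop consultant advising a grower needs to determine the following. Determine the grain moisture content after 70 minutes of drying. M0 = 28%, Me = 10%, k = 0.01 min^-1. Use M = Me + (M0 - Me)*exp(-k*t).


M = Me + (M0 - Me) * e^(-k*t)
  = 10 + (28 - 10) * e^(-0.01*70)
  = 10 + 18 * e^(-0.700)
  = 10 + 18 * 0.49659
  = 10 + 8.9385
  = 18.94%


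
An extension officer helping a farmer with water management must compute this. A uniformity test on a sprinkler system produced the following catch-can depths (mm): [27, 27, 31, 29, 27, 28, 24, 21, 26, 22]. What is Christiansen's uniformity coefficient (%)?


xbar = 262 / 10 = 26.200
sum|xi - xbar| = 23.600
CU = 100 * (1 - 23.600 / (10 * 26.200))
   = 100 * (1 - 0.0901)
   = 90.99%


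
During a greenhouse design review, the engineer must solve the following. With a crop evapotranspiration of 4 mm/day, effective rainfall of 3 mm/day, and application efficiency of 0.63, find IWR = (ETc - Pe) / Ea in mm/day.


IWR = (ETc - Pe) / Ea
    = (4 - 3) / 0.63
    = 1 / 0.63
    = 1.59 mm/day


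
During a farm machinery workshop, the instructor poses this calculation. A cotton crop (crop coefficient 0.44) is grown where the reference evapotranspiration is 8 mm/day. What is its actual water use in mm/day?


ETc = Kc * ET0
    = 0.44 * 8
    = 3.52 mm/day


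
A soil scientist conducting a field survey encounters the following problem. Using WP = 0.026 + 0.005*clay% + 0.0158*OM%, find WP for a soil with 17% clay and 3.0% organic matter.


WP = 0.026 + 0.005*17 + 0.0158*3.0
   = 0.026 + 0.0850 + 0.0474
   = 0.1584


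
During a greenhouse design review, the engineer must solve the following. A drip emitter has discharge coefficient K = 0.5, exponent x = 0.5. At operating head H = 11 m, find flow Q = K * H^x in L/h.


Q = K * H^x
  = 0.5 * 11^0.5
  = 0.5 * 3.3166
  = 1.66 L/h


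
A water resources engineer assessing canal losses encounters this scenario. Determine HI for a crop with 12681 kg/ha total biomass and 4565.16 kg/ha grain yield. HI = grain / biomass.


HI = grain_yield / biomass
   = 4565.16 / 12681
   = 0.36


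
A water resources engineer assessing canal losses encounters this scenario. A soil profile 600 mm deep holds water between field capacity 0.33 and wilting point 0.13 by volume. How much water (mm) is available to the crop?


AW = (FC - WP) * D
   = (0.33 - 0.13) * 600
   = 0.20 * 600
   = 120 mm


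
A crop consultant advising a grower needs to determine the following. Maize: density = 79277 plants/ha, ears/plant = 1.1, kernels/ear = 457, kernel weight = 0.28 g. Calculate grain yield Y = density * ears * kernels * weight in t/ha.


Y = density * ears * kernels * kw
  = 79277 * 1.1 * 457 * 0.28 g/ha
  = 11158713.41 g/ha
  = 11158.71 kg/ha = 11.16 t/ha


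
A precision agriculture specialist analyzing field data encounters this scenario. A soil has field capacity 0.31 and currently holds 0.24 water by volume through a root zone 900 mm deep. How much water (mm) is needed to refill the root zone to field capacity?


SMD = (FC - theta) * D
    = (0.31 - 0.24) * 900
    = 0.070 * 900
    = 63 mm


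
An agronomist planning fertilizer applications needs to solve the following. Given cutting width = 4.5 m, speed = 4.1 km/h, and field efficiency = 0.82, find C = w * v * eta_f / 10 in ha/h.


C = w * v * eta_f / 10
  = 4.5 * 4.1 * 0.82 / 10
  = 15.13 / 10
  = 1.51 ha/h


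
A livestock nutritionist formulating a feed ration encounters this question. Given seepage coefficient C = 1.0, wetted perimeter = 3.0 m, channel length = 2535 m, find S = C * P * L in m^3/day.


S = C * P * L
  = 1.0 * 3.0 * 2535
  = 7605 m^3/day


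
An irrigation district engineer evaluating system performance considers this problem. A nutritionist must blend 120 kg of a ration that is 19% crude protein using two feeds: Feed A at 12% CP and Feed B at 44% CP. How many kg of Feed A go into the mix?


parts_A = CP_b - target = 44 - 19 = 25
parts_B = target - CP_a = 19 - 12 = 7
total_parts = 25 + 7 = 32
Feed A = 120 * 25 / 32 = 93.75 kg
Feed B = 120 * 7 / 32 = 26.25 kg

93.75 kg


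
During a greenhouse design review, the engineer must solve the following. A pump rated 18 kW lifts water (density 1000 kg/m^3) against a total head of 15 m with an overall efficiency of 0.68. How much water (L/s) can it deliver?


Q = (P * 1000 * eta) / (rho * g * H)
  = (18 * 1000 * 0.68) / (1000 * 9.81 * 15)
  = 12240 / 147150
  = 0.08318 m^3/s = 83.18 L/s


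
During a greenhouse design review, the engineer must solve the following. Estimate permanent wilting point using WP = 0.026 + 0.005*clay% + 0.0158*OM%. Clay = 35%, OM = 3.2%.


WP = 0.026 + 0.005*35 + 0.0158*3.2
   = 0.026 + 0.1750 + 0.0506
   = 0.2516


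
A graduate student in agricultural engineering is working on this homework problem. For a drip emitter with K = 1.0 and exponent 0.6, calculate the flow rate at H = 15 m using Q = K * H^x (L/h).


Q = K * H^x
  = 1.0 * 15^0.6
  = 1.0 * 5.0776
  = 5.08 L/h


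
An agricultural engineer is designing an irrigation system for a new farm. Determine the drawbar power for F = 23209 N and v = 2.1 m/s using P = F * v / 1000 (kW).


P = F * v / 1000
  = 23209 * 2.1 / 1000
  = 48738.90 / 1000
  = 48.74 kW


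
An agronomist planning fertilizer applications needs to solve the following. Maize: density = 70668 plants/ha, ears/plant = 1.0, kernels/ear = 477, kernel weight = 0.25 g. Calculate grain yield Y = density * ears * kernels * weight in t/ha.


Y = density * ears * kernels * kw
  = 70668 * 1.0 * 477 * 0.25 g/ha
  = 8427159 g/ha
  = 8427.16 kg/ha = 8.43 t/ha


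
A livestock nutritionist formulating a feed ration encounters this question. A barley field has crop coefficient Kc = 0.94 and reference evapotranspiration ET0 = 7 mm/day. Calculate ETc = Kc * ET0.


ETc = Kc * ET0
    = 0.94 * 7
    = 6.58 mm/day


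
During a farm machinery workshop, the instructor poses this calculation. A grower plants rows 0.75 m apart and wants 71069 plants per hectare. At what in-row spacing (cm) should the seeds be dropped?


spacing = 10000 / (row_sp * density)
        = 10000 / (0.75 * 71069)
        = 10000 / 53301.75
        = 0.18761 m = 18.76 cm


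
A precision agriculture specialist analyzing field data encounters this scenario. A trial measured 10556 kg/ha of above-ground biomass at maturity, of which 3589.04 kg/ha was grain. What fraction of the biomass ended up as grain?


HI = grain_yield / biomass
   = 3589.04 / 10556
   = 0.34


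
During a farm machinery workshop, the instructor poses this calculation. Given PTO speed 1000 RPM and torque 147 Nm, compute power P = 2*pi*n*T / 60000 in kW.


P = 2*pi*n*T / 60000
  = 2*pi * 1000 * 147 / 60000
  = 923628.24 / 60000
  = 15.39 kW


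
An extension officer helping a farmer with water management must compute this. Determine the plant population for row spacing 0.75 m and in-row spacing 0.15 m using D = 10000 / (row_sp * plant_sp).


D = 10000 / (row_sp * plant_sp)
  = 10000 / (0.75 * 0.15)
  = 10000 / 0.1125
  = 88888.89 plants/ha


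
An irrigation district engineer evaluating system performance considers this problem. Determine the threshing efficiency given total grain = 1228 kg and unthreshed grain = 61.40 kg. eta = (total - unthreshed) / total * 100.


eta = (total - unthreshed) / total * 100
    = (1228 - 61.40) / 1228 * 100
    = 1166.60 / 1228 * 100
    = 95%


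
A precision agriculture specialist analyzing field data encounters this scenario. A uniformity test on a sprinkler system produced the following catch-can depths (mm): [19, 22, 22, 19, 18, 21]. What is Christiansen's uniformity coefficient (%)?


xbar = 121 / 6 = 20.167
sum|xi - xbar| = 9
CU = 100 * (1 - 9 / (6 * 20.167))
   = 100 * (1 - 0.0744)
   = 92.56%


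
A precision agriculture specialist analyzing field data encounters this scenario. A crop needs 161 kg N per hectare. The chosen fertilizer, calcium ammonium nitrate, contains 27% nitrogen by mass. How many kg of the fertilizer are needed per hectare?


Rate = N_required / (N_content / 100)
     = 161 / (27 / 100)
     = 161 / 0.27
     = 596.30 kg/ha


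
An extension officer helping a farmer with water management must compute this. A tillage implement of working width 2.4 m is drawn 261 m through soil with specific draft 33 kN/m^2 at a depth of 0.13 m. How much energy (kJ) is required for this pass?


E = k * d * w * L
  = 33 * 0.13 * 2.4 * 261
  = 2687.26 kJ


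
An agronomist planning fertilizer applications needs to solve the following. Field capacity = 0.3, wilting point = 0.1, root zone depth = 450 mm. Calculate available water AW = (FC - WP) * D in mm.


AW = (FC - WP) * D
   = (0.3 - 0.1) * 450
   = 0.20 * 450
   = 90 mm


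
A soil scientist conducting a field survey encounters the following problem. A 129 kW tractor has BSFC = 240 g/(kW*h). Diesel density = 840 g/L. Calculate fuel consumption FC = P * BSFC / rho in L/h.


FC = P * BSFC / rho_fuel
   = 129 * 240 / 840
   = 30960 / 840
   = 36.86 L/h


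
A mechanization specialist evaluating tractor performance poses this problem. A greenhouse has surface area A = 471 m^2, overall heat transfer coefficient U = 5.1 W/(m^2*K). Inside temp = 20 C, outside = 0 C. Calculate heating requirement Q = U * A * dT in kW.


dT = 20 - (0) = 20 K
Q = U * A * dT
  = 5.1 * 471 * 20
  = 48042 W = 48.04 kW


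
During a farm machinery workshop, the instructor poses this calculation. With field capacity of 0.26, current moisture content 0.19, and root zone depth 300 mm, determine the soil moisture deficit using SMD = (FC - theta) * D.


SMD = (FC - theta) * D
    = (0.26 - 0.19) * 300
    = 0.070 * 300
    = 21 mm


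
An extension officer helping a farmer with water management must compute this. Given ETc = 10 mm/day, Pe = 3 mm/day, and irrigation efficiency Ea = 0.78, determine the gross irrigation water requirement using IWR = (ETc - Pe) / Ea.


IWR = (ETc - Pe) / Ea
    = (10 - 3) / 0.78
    = 7 / 0.78
    = 8.97 mm/day


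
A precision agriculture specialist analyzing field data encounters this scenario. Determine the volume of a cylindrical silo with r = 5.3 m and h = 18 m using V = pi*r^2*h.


V = pi * r^2 * h
  = pi * 5.3^2 * 18
  = pi * 28.09 * 18
  = 1588.45 m^3


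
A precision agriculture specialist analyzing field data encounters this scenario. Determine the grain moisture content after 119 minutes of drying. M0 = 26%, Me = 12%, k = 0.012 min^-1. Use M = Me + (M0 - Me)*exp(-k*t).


M = Me + (M0 - Me) * e^(-k*t)
  = 12 + (26 - 12) * e^(-0.012*119)
  = 12 + 14 * e^(-1.428)
  = 12 + 14 * 0.23979
  = 12 + 3.3570
  = 15.36%


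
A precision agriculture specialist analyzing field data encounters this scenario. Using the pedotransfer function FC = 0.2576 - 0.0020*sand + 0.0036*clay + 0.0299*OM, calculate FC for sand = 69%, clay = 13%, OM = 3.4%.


FC = 0.2576 - 0.0020*69 + 0.0036*13 + 0.0299*3.4
   = 0.2576 - 0.1380 + 0.0468 + 0.1017
   = 0.2681


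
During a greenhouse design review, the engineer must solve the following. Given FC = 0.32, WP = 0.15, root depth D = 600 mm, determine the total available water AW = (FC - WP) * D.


AW = (FC - WP) * D
   = (0.32 - 0.15) * 600
   = 0.17 * 600
   = 102 mm


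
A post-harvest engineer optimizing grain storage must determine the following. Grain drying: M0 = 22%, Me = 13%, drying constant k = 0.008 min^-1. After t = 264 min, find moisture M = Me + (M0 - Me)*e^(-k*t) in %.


M = Me + (M0 - Me) * e^(-k*t)
  = 13 + (22 - 13) * e^(-0.008*264)
  = 13 + 9 * e^(-2.112)
  = 13 + 9 * 0.12100
  = 13 + 1.0890
  = 14.09%


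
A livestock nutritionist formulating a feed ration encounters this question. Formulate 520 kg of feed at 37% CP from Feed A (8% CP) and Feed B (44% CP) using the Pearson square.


parts_A = CP_b - target = 44 - 37 = 7
parts_B = target - CP_a = 37 - 8 = 29
total_parts = 7 + 29 = 36
Feed A = 520 * 7 / 36 = 101.11 kg
Feed B = 520 * 29 / 36 = 418.89 kg

101.11 kg


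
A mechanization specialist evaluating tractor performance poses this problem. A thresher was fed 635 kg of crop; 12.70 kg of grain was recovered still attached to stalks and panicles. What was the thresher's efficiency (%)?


eta = (total - unthreshed) / total * 100
    = (635 - 12.70) / 635 * 100
    = 622.30 / 635 * 100
    = 98%


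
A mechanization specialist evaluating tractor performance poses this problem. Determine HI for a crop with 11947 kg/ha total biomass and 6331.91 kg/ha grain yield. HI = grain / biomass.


HI = grain_yield / biomass
   = 6331.91 / 11947
   = 0.53


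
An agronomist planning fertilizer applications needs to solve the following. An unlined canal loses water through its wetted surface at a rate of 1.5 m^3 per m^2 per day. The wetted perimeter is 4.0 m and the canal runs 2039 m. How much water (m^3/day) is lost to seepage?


S = C * P * L
  = 1.5 * 4.0 * 2039
  = 12234 m^3/day


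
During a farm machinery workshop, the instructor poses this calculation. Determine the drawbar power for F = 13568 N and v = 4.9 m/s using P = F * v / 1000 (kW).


P = F * v / 1000
  = 13568 * 4.9 / 1000
  = 66483.20 / 1000
  = 66.48 kW


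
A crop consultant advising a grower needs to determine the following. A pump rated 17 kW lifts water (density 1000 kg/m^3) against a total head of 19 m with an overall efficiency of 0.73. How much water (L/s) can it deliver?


Q = (P * 1000 * eta) / (rho * g * H)
  = (17 * 1000 * 0.73) / (1000 * 9.81 * 19)
  = 12410 / 186390
  = 0.06658 m^3/s = 66.58 L/s


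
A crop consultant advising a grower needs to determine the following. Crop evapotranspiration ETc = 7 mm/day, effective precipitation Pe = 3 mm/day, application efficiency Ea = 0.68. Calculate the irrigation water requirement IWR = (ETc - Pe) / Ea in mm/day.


IWR = (ETc - Pe) / Ea
    = (7 - 3) / 0.68
    = 4 / 0.68
    = 5.88 mm/day


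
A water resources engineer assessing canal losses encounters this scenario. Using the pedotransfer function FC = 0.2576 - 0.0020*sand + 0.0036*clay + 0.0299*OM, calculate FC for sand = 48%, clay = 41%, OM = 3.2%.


FC = 0.2576 - 0.0020*48 + 0.0036*41 + 0.0299*3.2
   = 0.2576 - 0.0960 + 0.1476 + 0.0957
   = 0.4049


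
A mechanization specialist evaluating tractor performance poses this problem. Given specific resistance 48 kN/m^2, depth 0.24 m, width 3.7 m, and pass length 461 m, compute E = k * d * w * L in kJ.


E = k * d * w * L
  = 48 * 0.24 * 3.7 * 461
  = 19649.66 kJ


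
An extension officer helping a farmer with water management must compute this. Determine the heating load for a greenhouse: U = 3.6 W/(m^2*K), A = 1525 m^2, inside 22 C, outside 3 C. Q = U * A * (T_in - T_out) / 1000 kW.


dT = 22 - (3) = 19 K
Q = U * A * dT
  = 3.6 * 1525 * 19
  = 104310 W = 104.31 kW


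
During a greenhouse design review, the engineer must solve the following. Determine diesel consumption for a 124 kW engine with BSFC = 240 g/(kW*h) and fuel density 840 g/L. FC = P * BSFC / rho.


FC = P * BSFC / rho_fuel
   = 124 * 240 / 840
   = 29760 / 840
   = 35.43 L/h


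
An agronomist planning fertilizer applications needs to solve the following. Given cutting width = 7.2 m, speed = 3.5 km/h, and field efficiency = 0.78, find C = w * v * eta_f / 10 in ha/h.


C = w * v * eta_f / 10
  = 7.2 * 3.5 * 0.78 / 10
  = 19.66 / 10
  = 1.97 ha/h


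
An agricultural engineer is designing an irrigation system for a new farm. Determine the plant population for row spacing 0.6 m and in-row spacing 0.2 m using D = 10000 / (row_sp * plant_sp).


D = 10000 / (row_sp * plant_sp)
  = 10000 / (0.6 * 0.2)
  = 10000 / 0.1200
  = 83333.33 plants/ha


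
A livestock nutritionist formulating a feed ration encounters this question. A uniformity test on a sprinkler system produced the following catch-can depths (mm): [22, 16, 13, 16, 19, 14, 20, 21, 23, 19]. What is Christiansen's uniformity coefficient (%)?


xbar = 183 / 10 = 18.300
sum|xi - xbar| = 28.400
CU = 100 * (1 - 28.400 / (10 * 18.300))
   = 100 * (1 - 0.1552)
   = 84.48%


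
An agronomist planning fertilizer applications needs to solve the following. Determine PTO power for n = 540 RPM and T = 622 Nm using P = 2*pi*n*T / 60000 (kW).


P = 2*pi*n*T / 60000
  = 2*pi * 540 * 622 / 60000
  = 2110396.28 / 60000
  = 35.17 kW


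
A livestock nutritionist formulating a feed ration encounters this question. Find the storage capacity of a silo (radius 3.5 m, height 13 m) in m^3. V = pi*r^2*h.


V = pi * r^2 * h
  = pi * 3.5^2 * 13
  = pi * 12.25 * 13
  = 500.30 m^3


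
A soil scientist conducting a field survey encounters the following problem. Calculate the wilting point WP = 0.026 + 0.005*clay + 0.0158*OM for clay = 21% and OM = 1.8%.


WP = 0.026 + 0.005*21 + 0.0158*1.8
   = 0.026 + 0.1050 + 0.0284
   = 0.1594


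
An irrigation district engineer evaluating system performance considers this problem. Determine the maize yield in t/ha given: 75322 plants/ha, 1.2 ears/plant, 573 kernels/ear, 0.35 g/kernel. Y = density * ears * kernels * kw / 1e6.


Y = density * ears * kernels * kw
  = 75322 * 1.2 * 573 * 0.35 g/ha
  = 18126992.52 g/ha
  = 18126.99 kg/ha = 18.13 t/ha


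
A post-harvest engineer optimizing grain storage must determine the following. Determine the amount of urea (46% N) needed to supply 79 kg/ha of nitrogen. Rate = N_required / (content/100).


Rate = N_required / (N_content / 100)
     = 79 / (46 / 100)
     = 79 / 0.46
     = 171.74 kg/ha


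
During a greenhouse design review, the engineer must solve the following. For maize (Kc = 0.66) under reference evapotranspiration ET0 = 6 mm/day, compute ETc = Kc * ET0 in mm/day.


ETc = Kc * ET0
    = 0.66 * 6
    = 3.96 mm/day


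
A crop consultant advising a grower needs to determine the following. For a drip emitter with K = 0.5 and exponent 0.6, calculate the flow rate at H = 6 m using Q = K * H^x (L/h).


Q = K * H^x
  = 0.5 * 6^0.6
  = 0.5 * 2.9302
  = 1.47 L/h


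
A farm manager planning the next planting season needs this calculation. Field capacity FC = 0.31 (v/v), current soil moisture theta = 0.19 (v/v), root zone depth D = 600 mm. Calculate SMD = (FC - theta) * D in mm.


SMD = (FC - theta) * D
    = (0.31 - 0.19) * 600
    = 0.120 * 600
    = 72 mm


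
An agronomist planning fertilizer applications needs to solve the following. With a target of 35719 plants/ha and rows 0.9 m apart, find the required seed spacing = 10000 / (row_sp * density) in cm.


spacing = 10000 / (row_sp * density)
        = 10000 / (0.9 * 35719)
        = 10000 / 32147.10
        = 0.31107 m = 31.11 cm


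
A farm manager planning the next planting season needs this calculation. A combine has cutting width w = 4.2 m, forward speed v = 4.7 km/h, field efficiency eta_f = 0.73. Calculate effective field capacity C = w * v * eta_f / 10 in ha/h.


C = w * v * eta_f / 10
  = 4.2 * 4.7 * 0.73 / 10
  = 14.41 / 10
  = 1.44 ha/h


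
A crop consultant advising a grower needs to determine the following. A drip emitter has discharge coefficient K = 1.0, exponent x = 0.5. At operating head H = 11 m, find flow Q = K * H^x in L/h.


Q = K * H^x
  = 1.0 * 11^0.5
  = 1.0 * 3.3166
  = 3.32 L/h


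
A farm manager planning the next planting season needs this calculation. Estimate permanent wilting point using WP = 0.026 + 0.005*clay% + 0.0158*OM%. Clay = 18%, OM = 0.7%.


WP = 0.026 + 0.005*18 + 0.0158*0.7
   = 0.026 + 0.0900 + 0.0111
   = 0.1271


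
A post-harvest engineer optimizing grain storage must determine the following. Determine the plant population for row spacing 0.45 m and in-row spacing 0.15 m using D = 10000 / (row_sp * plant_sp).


D = 10000 / (row_sp * plant_sp)
  = 10000 / (0.45 * 0.15)
  = 10000 / 0.0675
  = 148148.15 plants/ha


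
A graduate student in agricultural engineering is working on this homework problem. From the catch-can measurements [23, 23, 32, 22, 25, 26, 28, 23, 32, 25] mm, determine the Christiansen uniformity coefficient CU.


xbar = 259 / 10 = 25.900
sum|xi - xbar| = 28.800
CU = 100 * (1 - 28.800 / (10 * 25.900))
   = 100 * (1 - 0.1112)
   = 88.88%


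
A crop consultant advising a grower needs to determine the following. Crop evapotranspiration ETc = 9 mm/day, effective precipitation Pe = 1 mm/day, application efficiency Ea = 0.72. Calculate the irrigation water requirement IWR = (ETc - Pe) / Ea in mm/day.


IWR = (ETc - Pe) / Ea
    = (9 - 1) / 0.72
    = 8 / 0.72
    = 11.11 mm/day


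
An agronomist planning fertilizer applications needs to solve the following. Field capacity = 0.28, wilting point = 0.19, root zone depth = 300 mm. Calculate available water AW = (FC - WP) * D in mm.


AW = (FC - WP) * D
   = (0.28 - 0.19) * 300
   = 0.09 * 300
   = 27 mm


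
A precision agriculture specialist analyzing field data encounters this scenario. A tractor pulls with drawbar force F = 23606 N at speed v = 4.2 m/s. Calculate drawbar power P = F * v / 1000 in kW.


P = F * v / 1000
  = 23606 * 4.2 / 1000
  = 99145.20 / 1000
  = 99.15 kW


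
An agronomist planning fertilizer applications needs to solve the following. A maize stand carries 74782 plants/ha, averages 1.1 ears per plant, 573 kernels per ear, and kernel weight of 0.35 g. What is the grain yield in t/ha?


Y = density * ears * kernels * kw
  = 74782 * 1.1 * 573 * 0.35 g/ha
  = 16497283.11 g/ha
  = 16497.28 kg/ha = 16.50 t/ha


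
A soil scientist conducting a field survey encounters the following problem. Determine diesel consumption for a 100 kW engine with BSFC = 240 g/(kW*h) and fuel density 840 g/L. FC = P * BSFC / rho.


FC = P * BSFC / rho_fuel
   = 100 * 240 / 840
   = 24000 / 840
   = 28.57 L/h


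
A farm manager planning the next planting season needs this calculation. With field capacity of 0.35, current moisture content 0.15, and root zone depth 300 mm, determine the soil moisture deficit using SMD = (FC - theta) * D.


SMD = (FC - theta) * D
    = (0.35 - 0.15) * 300
    = 0.200 * 300
    = 60 mm


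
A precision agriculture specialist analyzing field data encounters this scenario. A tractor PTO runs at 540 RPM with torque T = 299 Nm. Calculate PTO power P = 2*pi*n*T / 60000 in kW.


P = 2*pi*n*T / 60000
  = 2*pi * 540 * 299 / 60000
  = 1014483.10 / 60000
  = 16.91 kW


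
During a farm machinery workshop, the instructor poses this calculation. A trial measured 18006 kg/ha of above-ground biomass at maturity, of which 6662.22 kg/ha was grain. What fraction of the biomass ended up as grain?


HI = grain_yield / biomass
   = 6662.22 / 18006
   = 0.37


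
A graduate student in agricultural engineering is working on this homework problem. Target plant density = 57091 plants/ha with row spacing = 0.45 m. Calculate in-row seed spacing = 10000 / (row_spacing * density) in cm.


spacing = 10000 / (row_sp * density)
        = 10000 / (0.45 * 57091)
        = 10000 / 25690.95
        = 0.38924 m = 38.92 cm


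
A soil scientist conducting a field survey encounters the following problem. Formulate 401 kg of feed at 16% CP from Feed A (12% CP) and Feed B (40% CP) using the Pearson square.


parts_A = CP_b - target = 40 - 16 = 24
parts_B = target - CP_a = 16 - 12 = 4
total_parts = 24 + 4 = 28
Feed A = 401 * 24 / 28 = 343.71 kg
Feed B = 401 * 4 / 28 = 57.29 kg

343.71 kg


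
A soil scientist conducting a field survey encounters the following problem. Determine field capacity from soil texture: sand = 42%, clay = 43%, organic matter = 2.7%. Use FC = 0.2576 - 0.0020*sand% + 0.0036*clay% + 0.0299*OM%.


FC = 0.2576 - 0.0020*42 + 0.0036*43 + 0.0299*2.7
   = 0.2576 - 0.0840 + 0.1548 + 0.0807
   = 0.4091


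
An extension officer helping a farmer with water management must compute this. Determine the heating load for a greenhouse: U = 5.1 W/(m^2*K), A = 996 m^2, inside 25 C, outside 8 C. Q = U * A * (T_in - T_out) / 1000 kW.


dT = 25 - (8) = 17 K
Q = U * A * dT
  = 5.1 * 996 * 17
  = 86353.20 W = 86.35 kW


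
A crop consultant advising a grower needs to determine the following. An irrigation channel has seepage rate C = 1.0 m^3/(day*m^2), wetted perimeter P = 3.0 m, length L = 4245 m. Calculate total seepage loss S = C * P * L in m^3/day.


S = C * P * L
  = 1.0 * 3.0 * 4245
  = 12735 m^3/day


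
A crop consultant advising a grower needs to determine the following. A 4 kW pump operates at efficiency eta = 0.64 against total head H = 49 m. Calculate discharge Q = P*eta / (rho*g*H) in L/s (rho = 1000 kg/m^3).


Q = (P * 1000 * eta) / (rho * g * H)
  = (4 * 1000 * 0.64) / (1000 * 9.81 * 49)
  = 2560 / 480690
  = 0.00533 m^3/s = 5.33 L/s


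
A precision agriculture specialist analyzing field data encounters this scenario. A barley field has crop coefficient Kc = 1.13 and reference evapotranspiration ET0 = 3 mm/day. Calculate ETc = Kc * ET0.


ETc = Kc * ET0
    = 1.13 * 3
    = 3.39 mm/day


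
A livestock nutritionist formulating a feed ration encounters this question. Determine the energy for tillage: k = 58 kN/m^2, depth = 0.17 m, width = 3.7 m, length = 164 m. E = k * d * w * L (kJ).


E = k * d * w * L
  = 58 * 0.17 * 3.7 * 164
  = 5983.05 kJ


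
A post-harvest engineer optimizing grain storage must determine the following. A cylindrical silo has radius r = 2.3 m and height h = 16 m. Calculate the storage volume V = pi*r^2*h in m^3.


V = pi * r^2 * h
  = pi * 2.3^2 * 16
  = pi * 5.29 * 16
  = 265.90 m^3


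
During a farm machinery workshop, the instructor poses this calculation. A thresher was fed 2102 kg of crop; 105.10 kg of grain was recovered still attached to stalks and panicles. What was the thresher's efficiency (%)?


eta = (total - unthreshed) / total * 100
    = (2102 - 105.10) / 2102 * 100
    = 1996.90 / 2102 * 100
    = 95%


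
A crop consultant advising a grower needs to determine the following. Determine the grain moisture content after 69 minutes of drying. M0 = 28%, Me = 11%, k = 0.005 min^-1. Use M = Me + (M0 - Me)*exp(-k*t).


M = Me + (M0 - Me) * e^(-k*t)
  = 11 + (28 - 11) * e^(-0.005*69)
  = 11 + 17 * e^(-0.345)
  = 11 + 17 * 0.70822
  = 11 + 12.0397
  = 23.04%


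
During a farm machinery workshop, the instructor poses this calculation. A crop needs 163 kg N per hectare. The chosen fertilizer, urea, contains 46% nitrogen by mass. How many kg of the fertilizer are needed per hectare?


Rate = N_required / (N_content / 100)
     = 163 / (46 / 100)
     = 163 / 0.46
     = 354.35 kg/ha


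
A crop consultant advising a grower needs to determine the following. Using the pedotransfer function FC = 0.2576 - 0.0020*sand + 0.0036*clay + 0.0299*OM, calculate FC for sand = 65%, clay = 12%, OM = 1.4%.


FC = 0.2576 - 0.0020*65 + 0.0036*12 + 0.0299*1.4
   = 0.2576 - 0.1300 + 0.0432 + 0.0419
   = 0.2127


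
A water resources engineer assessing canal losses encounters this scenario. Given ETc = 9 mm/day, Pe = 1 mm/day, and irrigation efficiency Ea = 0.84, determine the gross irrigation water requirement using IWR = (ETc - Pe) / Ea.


IWR = (ETc - Pe) / Ea
    = (9 - 1) / 0.84
    = 8 / 0.84
    = 9.52 mm/day


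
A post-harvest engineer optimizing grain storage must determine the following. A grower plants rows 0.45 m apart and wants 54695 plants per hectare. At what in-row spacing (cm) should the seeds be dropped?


spacing = 10000 / (row_sp * density)
        = 10000 / (0.45 * 54695)
        = 10000 / 24612.75
        = 0.40629 m = 40.63 cm


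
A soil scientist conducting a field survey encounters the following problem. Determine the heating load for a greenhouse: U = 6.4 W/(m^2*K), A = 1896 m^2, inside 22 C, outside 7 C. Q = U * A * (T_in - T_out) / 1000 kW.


dT = 22 - (7) = 15 K
Q = U * A * dT
  = 6.4 * 1896 * 15
  = 182016 W = 182.02 kW


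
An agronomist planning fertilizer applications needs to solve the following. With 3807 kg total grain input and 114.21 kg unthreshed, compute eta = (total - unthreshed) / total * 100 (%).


eta = (total - unthreshed) / total * 100
    = (3807 - 114.21) / 3807 * 100
    = 3692.79 / 3807 * 100
    = 97%


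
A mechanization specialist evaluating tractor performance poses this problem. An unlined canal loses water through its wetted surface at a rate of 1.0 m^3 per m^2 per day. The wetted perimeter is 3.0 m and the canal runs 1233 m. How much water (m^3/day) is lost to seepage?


S = C * P * L
  = 1.0 * 3.0 * 1233
  = 3699 m^3/day


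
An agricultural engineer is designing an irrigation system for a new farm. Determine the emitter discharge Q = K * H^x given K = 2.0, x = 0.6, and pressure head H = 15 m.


Q = K * H^x
  = 2.0 * 15^0.6
  = 2.0 * 5.0776
  = 10.16 L/h


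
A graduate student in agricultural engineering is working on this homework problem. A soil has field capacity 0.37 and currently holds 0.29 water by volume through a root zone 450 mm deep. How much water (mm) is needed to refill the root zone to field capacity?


SMD = (FC - theta) * D
    = (0.37 - 0.29) * 450
    = 0.080 * 450
    = 36 mm


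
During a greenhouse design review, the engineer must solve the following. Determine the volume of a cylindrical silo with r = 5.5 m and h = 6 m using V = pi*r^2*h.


V = pi * r^2 * h
  = pi * 5.5^2 * 6
  = pi * 30.25 * 6
  = 570.20 m^3


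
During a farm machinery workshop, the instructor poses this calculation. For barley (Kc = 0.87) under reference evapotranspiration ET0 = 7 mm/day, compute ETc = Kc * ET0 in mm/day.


ETc = Kc * ET0
    = 0.87 * 7
    = 6.09 mm/day


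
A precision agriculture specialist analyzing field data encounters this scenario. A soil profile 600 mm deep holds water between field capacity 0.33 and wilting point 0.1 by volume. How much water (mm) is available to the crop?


AW = (FC - WP) * D
   = (0.33 - 0.1) * 600
   = 0.23 * 600
   = 138 mm


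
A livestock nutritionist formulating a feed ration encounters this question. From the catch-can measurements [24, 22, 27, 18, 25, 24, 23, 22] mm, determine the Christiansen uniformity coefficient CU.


xbar = 185 / 8 = 23.125
sum|xi - xbar| = 15
CU = 100 * (1 - 15 / (8 * 23.125))
   = 100 * (1 - 0.0811)
   = 91.89%


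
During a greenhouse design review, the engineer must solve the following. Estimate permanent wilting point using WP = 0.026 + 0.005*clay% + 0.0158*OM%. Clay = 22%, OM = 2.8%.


WP = 0.026 + 0.005*22 + 0.0158*2.8
   = 0.026 + 0.1100 + 0.0442
   = 0.1802


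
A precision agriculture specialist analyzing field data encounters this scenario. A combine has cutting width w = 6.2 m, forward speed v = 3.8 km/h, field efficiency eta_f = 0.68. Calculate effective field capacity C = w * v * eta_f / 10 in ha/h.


C = w * v * eta_f / 10
  = 6.2 * 3.8 * 0.68 / 10
  = 16.02 / 10
  = 1.60 ha/h


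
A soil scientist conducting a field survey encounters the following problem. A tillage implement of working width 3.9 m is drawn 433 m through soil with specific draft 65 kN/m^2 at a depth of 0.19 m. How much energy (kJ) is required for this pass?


E = k * d * w * L
  = 65 * 0.19 * 3.9 * 433
  = 20855.45 kJ


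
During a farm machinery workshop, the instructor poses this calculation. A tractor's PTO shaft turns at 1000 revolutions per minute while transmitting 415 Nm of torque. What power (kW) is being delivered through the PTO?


P = 2*pi*n*T / 60000
  = 2*pi * 1000 * 415 / 60000
  = 2607521.90 / 60000
  = 43.46 kW


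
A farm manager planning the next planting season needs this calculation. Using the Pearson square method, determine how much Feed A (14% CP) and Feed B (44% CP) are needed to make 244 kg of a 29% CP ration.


parts_A = CP_b - target = 44 - 29 = 15
parts_B = target - CP_a = 29 - 14 = 15
total_parts = 15 + 15 = 30
Feed A = 244 * 15 / 30 = 122 kg
Feed B = 244 * 15 / 30 = 122 kg


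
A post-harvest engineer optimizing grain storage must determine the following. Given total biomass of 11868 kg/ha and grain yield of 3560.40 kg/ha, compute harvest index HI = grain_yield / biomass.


HI = grain_yield / biomass
   = 3560.40 / 11868
   = 0.30


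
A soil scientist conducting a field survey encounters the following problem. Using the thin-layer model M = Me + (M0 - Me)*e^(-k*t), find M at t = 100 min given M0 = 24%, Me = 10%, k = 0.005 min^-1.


M = Me + (M0 - Me) * e^(-k*t)
  = 10 + (24 - 10) * e^(-0.005*100)
  = 10 + 14 * e^(-0.500)
  = 10 + 14 * 0.60653
  = 10 + 8.4914
  = 18.49%


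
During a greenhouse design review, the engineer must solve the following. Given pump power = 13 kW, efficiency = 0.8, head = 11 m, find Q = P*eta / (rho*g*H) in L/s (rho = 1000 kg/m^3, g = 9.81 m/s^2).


Q = (P * 1000 * eta) / (rho * g * H)
  = (13 * 1000 * 0.8) / (1000 * 9.81 * 11)
  = 10400 / 107910
  = 0.09638 m^3/s = 96.38 L/s


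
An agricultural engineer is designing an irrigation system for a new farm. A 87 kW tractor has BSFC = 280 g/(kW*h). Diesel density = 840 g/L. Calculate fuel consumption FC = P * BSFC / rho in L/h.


FC = P * BSFC / rho_fuel
   = 87 * 280 / 840
   = 24360 / 840
   = 29 L/h


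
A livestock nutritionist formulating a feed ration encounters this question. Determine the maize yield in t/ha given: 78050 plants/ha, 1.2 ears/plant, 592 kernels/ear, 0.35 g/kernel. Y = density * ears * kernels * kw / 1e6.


Y = density * ears * kernels * kw
  = 78050 * 1.2 * 592 * 0.35 g/ha
  = 19406352 g/ha
  = 19406.35 kg/ha = 19.41 t/ha


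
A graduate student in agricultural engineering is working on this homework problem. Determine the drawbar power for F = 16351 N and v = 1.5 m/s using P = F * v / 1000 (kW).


P = F * v / 1000
  = 16351 * 1.5 / 1000
  = 24526.50 / 1000
  = 24.53 kW


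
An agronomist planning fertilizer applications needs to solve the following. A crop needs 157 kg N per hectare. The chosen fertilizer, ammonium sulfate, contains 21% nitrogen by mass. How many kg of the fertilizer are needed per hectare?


Rate = N_required / (N_content / 100)
     = 157 / (21 / 100)
     = 157 / 0.21
     = 747.62 kg/ha


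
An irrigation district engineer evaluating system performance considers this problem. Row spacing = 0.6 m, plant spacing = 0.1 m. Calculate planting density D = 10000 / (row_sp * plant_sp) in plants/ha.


D = 10000 / (row_sp * plant_sp)
  = 10000 / (0.6 * 0.1)
  = 10000 / 0.0600
  = 166666.67 plants/ha


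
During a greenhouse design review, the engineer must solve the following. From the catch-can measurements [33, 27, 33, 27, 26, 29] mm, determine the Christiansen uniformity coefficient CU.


xbar = 175 / 6 = 29.167
sum|xi - xbar| = 15.333
CU = 100 * (1 - 15.333 / (6 * 29.167))
   = 100 * (1 - 0.0876)
   = 91.24%


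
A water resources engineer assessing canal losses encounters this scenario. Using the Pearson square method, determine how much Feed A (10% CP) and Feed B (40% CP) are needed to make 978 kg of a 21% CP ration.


parts_A = CP_b - target = 40 - 21 = 19
parts_B = target - CP_a = 21 - 10 = 11
total_parts = 19 + 11 = 30
Feed A = 978 * 19 / 30 = 619.40 kg
Feed B = 978 * 11 / 30 = 358.60 kg

619.40 kg


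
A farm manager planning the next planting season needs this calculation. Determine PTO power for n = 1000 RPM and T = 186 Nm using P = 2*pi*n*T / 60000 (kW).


P = 2*pi*n*T / 60000
  = 2*pi * 1000 * 186 / 60000
  = 1168672.47 / 60000
  = 19.48 kW


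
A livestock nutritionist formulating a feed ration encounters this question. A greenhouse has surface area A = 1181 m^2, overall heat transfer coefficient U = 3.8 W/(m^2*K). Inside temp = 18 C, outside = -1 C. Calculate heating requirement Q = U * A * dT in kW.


dT = 18 - (-1) = 19 K
Q = U * A * dT
  = 3.8 * 1181 * 19
  = 85268.20 W = 85.27 kW


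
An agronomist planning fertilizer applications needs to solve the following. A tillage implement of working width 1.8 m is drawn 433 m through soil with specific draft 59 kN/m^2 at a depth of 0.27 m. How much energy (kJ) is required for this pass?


E = k * d * w * L
  = 59 * 0.27 * 1.8 * 433
  = 12415.84 kJ


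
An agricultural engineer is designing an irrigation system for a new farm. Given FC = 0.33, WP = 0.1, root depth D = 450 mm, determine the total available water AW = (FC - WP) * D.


AW = (FC - WP) * D
   = (0.33 - 0.1) * 450
   = 0.23 * 450
   = 103.50 mm


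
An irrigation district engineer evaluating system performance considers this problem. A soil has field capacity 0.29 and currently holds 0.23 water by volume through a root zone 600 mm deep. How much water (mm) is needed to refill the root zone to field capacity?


SMD = (FC - theta) * D
    = (0.29 - 0.23) * 600
    = 0.060 * 600
    = 36 mm


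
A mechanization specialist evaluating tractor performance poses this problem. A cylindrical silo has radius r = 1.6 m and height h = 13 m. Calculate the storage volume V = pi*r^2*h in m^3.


V = pi * r^2 * h
  = pi * 1.6^2 * 13
  = pi * 2.56 * 13
  = 104.55 m^3


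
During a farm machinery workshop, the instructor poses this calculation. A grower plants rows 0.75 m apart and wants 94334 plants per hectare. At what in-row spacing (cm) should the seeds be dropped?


spacing = 10000 / (row_sp * density)
        = 10000 / (0.75 * 94334)
        = 10000 / 70750.50
        = 0.14134 m = 14.13 cm


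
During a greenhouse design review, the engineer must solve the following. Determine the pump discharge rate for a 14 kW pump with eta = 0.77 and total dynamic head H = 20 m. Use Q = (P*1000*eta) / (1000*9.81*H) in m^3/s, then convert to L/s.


Q = (P * 1000 * eta) / (rho * g * H)
  = (14 * 1000 * 0.77) / (1000 * 9.81 * 20)
  = 10780 / 196200
  = 0.05494 m^3/s = 54.94 L/s


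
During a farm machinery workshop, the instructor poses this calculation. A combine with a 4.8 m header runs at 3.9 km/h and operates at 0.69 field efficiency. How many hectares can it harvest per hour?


C = w * v * eta_f / 10
  = 4.8 * 3.9 * 0.69 / 10
  = 12.92 / 10
  = 1.29 ha/h


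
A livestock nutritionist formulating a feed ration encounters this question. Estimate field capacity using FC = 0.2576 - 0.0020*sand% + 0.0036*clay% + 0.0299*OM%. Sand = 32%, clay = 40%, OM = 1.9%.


FC = 0.2576 - 0.0020*32 + 0.0036*40 + 0.0299*1.9
   = 0.2576 - 0.0640 + 0.1440 + 0.0568
   = 0.3944


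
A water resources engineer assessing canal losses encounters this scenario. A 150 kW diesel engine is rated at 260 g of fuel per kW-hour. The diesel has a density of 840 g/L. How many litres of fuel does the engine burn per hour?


FC = P * BSFC / rho_fuel
   = 150 * 260 / 840
   = 39000 / 840
   = 46.43 L/h


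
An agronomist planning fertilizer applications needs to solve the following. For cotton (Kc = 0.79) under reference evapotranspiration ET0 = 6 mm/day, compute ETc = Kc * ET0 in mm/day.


ETc = Kc * ET0
    = 0.79 * 6
    = 4.74 mm/day
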